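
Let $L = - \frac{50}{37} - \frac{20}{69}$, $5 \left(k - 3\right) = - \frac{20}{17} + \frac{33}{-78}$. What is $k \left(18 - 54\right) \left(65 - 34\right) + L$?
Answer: $- \frac{8442381752}{2821065} \approx -2992.6$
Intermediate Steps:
$k = \frac{5923}{2210}$ ($k = 3 + \frac{- \frac{20}{17} + \frac{33}{-78}}{5} = 3 + \frac{\left(-20\right) \frac{1}{17} + 33 \left(- \frac{1}{78}\right)}{5} = 3 + \frac{- \frac{20}{17} - \frac{11}{26}}{5} = 3 + \frac{1}{5} \left(- \frac{707}{442}\right) = 3 - \frac{707}{2210} = \frac{5923}{2210} \approx 2.6801$)
$L = - \frac{4190}{2553}$ ($L = \left(-50\right) \frac{1}{37} - \frac{20}{69} = - \frac{50}{37} - \frac{20}{69} = - \frac{4190}{2553} \approx -1.6412$)
$k \left(18 - 54\right) \left(65 - 34\right) + L = \frac{5923 \left(18 - 54\right) \left(65 - 34\right)}{2210} - \frac{4190}{2553} = \frac{5923 \left(\left(-36\right) 31\right)}{2210} - \frac{4190}{2553} = \frac{5923}{2210} \left(-1116\right) - \frac{4190}{2553} = - \frac{3305034}{1105} - \frac{4190}{2553} = - \frac{8442381752}{2821065}$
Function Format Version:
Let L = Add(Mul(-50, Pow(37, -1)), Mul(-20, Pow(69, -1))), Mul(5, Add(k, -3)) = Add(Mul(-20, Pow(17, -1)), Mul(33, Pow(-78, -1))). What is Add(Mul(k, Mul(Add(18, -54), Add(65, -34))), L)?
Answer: Rational(-8442381752, 2821065) ≈ -2992.6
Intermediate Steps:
k = Rational(5923, 2210) (k = Add(3, Mul(Rational(1, 5), Add(Mul(-20, Pow(17, -1)), Mul(33, Pow(-78, -1))))) = Add(3, Mul(Rational(1, 5), Add(Mul(-20, Rational(1, 17)), Mul(33, Rational(-1, 78))))) = Add(3, Mul(Rational(1, 5), Add(Rational(-20, 17), Rational(-11, 26)))) = Add(3, Mul(Rational(1, 5), Rational(-707, 442))) = Add(3, Rational(-707, 2210)) = Rational(5923, 2210) ≈ 2.6801)
L = Rational(-4190, 2553) (L = Add(Mul(-50, Rational(1, 37)), Mul(-20, Rational(1, 69))) = Add(Rational(-50, 37), Rational(-20, 69)) = Rational(-4190, 2553) ≈ -1.6412)
Add(Mul(k, Mul(Add(18, -54), Add(65, -34))), L) = Add(Mul(Rational(5923, 2210), Mul(Add(18, -54), Add(65, -34))), Rational(-4190, 2553)) = Add(Mul(Rational(5923, 2210), Mul(-36, 31)), Rational(-4190, 2553)) = Add(Mul(Rational(5923, 2210), -1116), Rational(-4190, 2553)) = Add(Rational(-3305034, 1105), Rational(-4190, 2553)) = Rational(-8442381752, 2821065)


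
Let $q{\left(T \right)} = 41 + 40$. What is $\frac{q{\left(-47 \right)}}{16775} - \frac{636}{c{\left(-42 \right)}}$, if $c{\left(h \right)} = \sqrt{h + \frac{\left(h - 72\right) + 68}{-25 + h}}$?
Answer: $\frac{81}{16775} + \frac{159 i \sqrt{11591}}{173} \approx 0.0048286 + 98.949 i$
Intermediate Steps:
$q{\left(T \right)} = 81$
$c{\left(h \right)} = \sqrt{h + \frac{-4 + h}{-25 + h}}$ ($c{\left(h \right)} = \sqrt{h + \frac{\left(-72 + h\right) + 68}{-25 + h}} = \sqrt{h + \frac{-4 + h}{-25 + h}}$)
$\frac{q{\left(-47 \right)}}{16775} - \frac{636}{c{\left(-42 \right)}} = \frac{81}{16775} - \frac{636}{\sqrt{\frac{-4 - 42 - 42 \left(-25 - 42\right)}{-25 - 42}}} = 81 \cdot \frac{1}{16775} - \frac{636}{\sqrt{\frac{-4 - 42 - -2814}{-67}}} = \frac{81}{16775} - \frac{636}{\sqrt{- \frac{-4 - 42 + 2814}{67}}} = \frac{81}{16775} - \frac{636}{\sqrt{\left(- \frac{1}{67}\right) 2768}} = \frac{81}{16775} - \frac{636}{\sqrt{- \frac{2768}{67}}} = \frac{81}{16775} - \frac{636}{\frac{4}{67} i \sqrt{11591}} = \frac{81}{16775} - 636 \left(- \frac{i \sqrt{11591}}{692}\right) = \frac{81}{16775} + \frac{159 i \sqrt{11591}}{173}$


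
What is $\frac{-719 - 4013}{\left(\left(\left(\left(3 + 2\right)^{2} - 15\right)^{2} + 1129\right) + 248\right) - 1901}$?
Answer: $\frac{1183}{106} \approx 11.16$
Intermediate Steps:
$\frac{-719 - 4013}{\left(\left(\left(\left(3 + 2\right)^{2} - 15\right)^{2} + 1129\right) + 248\right) - 1901} = - \frac{4732}{\left(\left(\left(5^{2} - 15\right)^{2} + 1129\right) + 248\right) - 1901} = - \frac{4732}{\left(\left(\left(25 - 15\right)^{2} + 1129\right) + 248\right) - 1901} = - \frac{4732}{\left(\left(10^{2} + 1129\right) + 248\right) - 1901} = - \frac{4732}{\left(\left(100 + 1129\right) + 248\right) - 1901} = - \frac{4732}{\left(1229 + 248\right) - 1901} = - \frac{4732}{1477 - 1901} = - \frac{4732}{-424} = \left(-4732\right) \left(- \frac{1}{424}\right) = \frac{1183}{106}$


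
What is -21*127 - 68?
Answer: -2735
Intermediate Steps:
-21*127 - 68 = -2667 - 68 = -2735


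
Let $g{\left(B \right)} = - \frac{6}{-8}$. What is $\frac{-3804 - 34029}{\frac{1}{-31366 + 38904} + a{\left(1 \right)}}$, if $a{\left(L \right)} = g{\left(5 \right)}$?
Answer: $- \frac{570370308}{11309} \approx -50435.0$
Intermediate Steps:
$g{\left(B \right)} = \frac{3}{4}$ ($g{\left(B \right)} = \left(-6\right) \left(- \frac{1}{8}\right) = \frac{3}{4}$)
$a{\left(L \right)} = \frac{3}{4}$
$\frac{-3804 - 34029}{\frac{1}{-31366 + 38904} + a{\left(1 \right)}} = \frac{-3804 - 34029}{\frac{1}{-31366 + 38904} + \frac{3}{4}} = - \frac{37833}{\frac{1}{7538} + \frac{3}{4}} = - \frac{37833}{\frac{11309}{15076}} = \left(-37833\right) \frac{15076}{11309} = - \frac{570370308}{11309}$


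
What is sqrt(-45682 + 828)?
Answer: I*sqrt(44854) ≈ 211.79*I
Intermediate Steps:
sqrt(-45682 + 828) = sqrt(-44854) = I*sqrt(44854)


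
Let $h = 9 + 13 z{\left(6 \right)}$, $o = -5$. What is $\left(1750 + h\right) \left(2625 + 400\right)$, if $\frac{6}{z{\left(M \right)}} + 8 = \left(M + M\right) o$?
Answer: $\frac{180795175}{34} \approx 5.3175 \cdot 10^{6}$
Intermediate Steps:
$z{\left(M \right)} = \frac{6}{-8 - 10 M}$ ($z{\left(M \right)} = \frac{6}{-8 + \left(M + M\right) \left(-5\right)} = \frac{6}{-8 + 2 M \left(-5\right)} = \frac{6}{-8 - 10 M}$)
$h = \frac{267}{34}$ ($h = 9 + 13 \frac{3}{-4 - 30} = 9 + 13 \frac{3}{-34} = 9 + 13 \cdot 3 \left(- \frac{1}{34}\right) = 9 + 13 \left(- \frac{3}{34}\right) = 9 - \frac{39}{34} = \frac{267}{34} \approx 7.8529$)
$\left(1750 + h\right) \left(2625 + 400\right) = \left(1750 + \frac{267}{34}\right) \left(2625 + 400\right) = \frac{59767}{34} \cdot 3025 = \frac{180795175}{34}$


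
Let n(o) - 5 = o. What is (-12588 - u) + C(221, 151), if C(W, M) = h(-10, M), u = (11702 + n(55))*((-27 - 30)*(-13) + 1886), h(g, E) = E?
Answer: -30911211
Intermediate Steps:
n(o) = 5 + o
u = 30898774 (u = (11702 + (5 + 55))*((-27 - 30)*(-13) + 1886) = (11702 + 60)*(-57*(-13) + 1886) = 11762*(741 + 1886) = 11762*2627 = 30898774)
C(W, M) = M
(-12588 - u) + C(221, 151) = (-12588 - 1*30898774) + 151 = (-12588 - 30898774) + 151 = -30911362 + 151 = -30911211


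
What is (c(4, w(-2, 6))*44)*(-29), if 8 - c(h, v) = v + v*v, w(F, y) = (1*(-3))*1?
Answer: -2552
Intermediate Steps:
w(F, y) = -3 (w(F, y) = -3*1 = -3)
c(h, v) = 8 - v - v² (c(h, v) = 8 - (v + v*v) = 8 - (v + v²) = 8 + (-v - v²) = 8 - v - v²)
(c(4, w(-2, 6))*44)*(-29) = ((8 - 1*(-3) - 1*(-3)²)*44)*(-29) = ((8 + 3 - 1*9)*44)*(-29) = ((8 + 3 - 9)*44)*(-29) = (2*44)*(-29) = 88*(-29) = -2552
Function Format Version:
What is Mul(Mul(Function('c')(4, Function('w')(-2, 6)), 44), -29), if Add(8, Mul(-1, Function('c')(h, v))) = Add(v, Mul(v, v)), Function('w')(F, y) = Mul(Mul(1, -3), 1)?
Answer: -2552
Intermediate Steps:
Function('w')(F, y) = -3 (Function('w')(F, y) = Mul(-3, 1) = -3)
Function('c')(h, v) = Add(8, Mul(-1, v), Mul(-1, Pow(v, 2))) (Function('c')(h, v) = Add(8, Mul(-1, Add(v, Mul(v, v)))) = Add(8, Mul(-1, Add(v, Pow(v, 2)))) = Add(8, Add(Mul(-1, v), Mul(-1, Pow(v, 2)))) = Add(8, Mul(-1, v), Mul(-1, Pow(v, 2))))
Mul(Mul(Function('c')(4, Function('w')(-2, 6)), 44), -29) = Mul(Mul(Add(8, Mul(-1, -3), Mul(-1, Pow(-3, 2))), 44), -29) = Mul(Mul(Add(8, 3, Mul(-1, 9)), 44), -29) = Mul(Mul(Add(8, 3, -9), 44), -29) = Mul(Mul(2, 44), -29) = Mul(88, -29) = -2552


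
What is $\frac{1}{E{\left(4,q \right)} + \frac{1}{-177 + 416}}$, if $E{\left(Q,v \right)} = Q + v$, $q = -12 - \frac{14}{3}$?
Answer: $- \frac{717}{9079} \approx -0.078973$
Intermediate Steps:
$q = - \frac{50}{3}$ ($q = -12 - 14 \cdot \frac{1}{3} = -12 - \frac{14}{3} = - \frac{50}{3} \approx -16.667$)
$\frac{1}{E{\left(4,q \right)} + \frac{1}{-177 + 416}} = \frac{1}{\left(4 - \frac{50}{3}\right) + \frac{1}{-177 + 416}} = \frac{1}{- \frac{38}{3} + \frac{1}{239}} = \frac{1}{- \frac{9079}{717}} = - \frac{717}{9079}$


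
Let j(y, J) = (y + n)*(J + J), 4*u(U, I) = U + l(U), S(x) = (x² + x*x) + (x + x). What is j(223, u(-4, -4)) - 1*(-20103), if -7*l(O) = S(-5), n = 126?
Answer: 128855/7 ≈ 18408.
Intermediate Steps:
S(x) = 2*x + 2*x² (S(x) = (x² + x²) + 2*x = 2*x² + 2*x = 2*x + 2*x²)
l(O) = -40/7 (l(O) = -2*(-5)*(1 - 5)/7 = -2*(-5)*(-4)/7 = -⅐*40 = -40/7)
u(U, I) = -10/7 + U/4 (u(U, I) = (U - 40/7)/4 = (-40/7 + U)/4 = -10/7 + U/4)
j(y, J) = 2*J*(126 + y) (j(y, J) = (y + 126)*(J + J) = (126 + y)*(2*J) = 2*J*(126 + y))
j(223, u(-4, -4)) - 1*(-20103) = 2*(-10/7 + (¼)*(-4))*(126 + 223) - 1*(-20103) = 2*(-10/7 - 1)*349 + 20103 = 2*(-17/7)*349 + 20103 = -11866/7 + 20103 = 128855/7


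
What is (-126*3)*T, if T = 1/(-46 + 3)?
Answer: 378/43 ≈ 8.7907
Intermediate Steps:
T = -1/43 (T = 1/(-43) = -1/43 ≈ -0.023256)
(-126*3)*T = -126*3*(-1/43) = -14*27*(-1/43) = -378*(-1/43) = 378/43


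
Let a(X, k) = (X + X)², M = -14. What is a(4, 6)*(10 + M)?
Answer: -256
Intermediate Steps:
a(X, k) = 4*X² (a(X, k) = (2*X)² = 4*X²)
a(4, 6)*(10 + M) = (4*4²)*(10 - 14) = (4*16)*(-4) = 64*(-4) = -256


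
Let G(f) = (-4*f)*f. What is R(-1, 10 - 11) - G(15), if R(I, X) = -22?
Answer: 878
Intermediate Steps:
G(f) = -4*f**2
R(-1, 10 - 11) - G(15) = -22 - (-4)*15**2 = -22 - (-4)*225 = -22 - 1*(-900) = -22 + 900 = 878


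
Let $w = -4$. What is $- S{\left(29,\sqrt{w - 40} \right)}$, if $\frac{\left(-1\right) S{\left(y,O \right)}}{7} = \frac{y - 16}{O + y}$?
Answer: $\frac{2639}{885} - \frac{182 i \sqrt{11}}{885} \approx 2.9819 - 0.68206 i$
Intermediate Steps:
$S{\left(y,O \right)} = - \frac{7 \left(-16 + y\right)}{O + y}$ ($S{\left(y,O \right)} = - 7 \frac{y - 16}{O + y} = - 7 \frac{-16 + y}{O + y} = - \frac{7 \left(-16 + y\right)}{O + y}$)
$- S{\left(29,\sqrt{w - 40} \right)} = - \frac{7 \left(16 - 29\right)}{\sqrt{-4 - 40} + 29} = - \frac{7 \left(16 - 29\right)}{\sqrt{-44} + 29} = - \frac{7 \left(-13\right)}{2 i \sqrt{11} + 29} = - \frac{7 \left(-13\right)}{29 + 2 i \sqrt{11}} = - \frac{-91}{29 + 2 i \sqrt{11}} = \frac{91}{29 + 2 i \sqrt{11}}$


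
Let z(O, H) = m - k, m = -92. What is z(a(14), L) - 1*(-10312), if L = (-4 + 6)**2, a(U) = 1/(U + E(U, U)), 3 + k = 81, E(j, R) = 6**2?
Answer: 10142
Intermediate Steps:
E(j, R) = 36
k = 78 (k = -3 + 81 = 78)
a(U) = 1/(36 + U) (a(U) = 1/(U + 36) = 1/(36 + U))
L = 4 (L = 2**2 = 4)
z(O, H) = -170 (z(O, H) = -92 - 1*78 = -92 - 78 = -170)
z(a(14), L) - 1*(-10312) = -170 - 1*(-10312) = -170 + 10312 = 10142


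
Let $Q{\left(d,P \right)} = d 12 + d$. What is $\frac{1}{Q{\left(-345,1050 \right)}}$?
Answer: $- \frac{1}{4485} \approx -0.00022297$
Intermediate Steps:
$Q{\left(d,P \right)} = 13 d$ ($Q{\left(d,P \right)} = 12 d + d = 13 d$)
$\frac{1}{Q{\left(-345,1050 \right)}} = \frac{1}{13 \left(-345\right)} = \frac{1}{-4485} = - \frac{1}{4485}$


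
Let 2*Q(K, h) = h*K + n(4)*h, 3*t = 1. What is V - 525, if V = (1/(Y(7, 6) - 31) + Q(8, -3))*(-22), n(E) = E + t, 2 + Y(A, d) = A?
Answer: -1523/13 ≈ -117.15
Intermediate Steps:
t = 1/3 (t = (1/3)*1 = 1/3 ≈ 0.33333)
Y(A, d) = -2 + A
n(E) = 1/3 + E (n(E) = E + 1/3 = 1/3 + E)
Q(K, h) = 13*h/6 + K*h/2 (Q(K, h) = (h*K + (1/3 + 4)*h)/2 = (K*h + 13*h/3)/2 = (13*h/3 + K*h)/2 = 13*h/6 + K*h/2)
V = 5302/13 (V = (1/((-2 + 7) - 31) + (1/6)*(-3)*(13 + 3*8))*(-22) = (1/(5 - 31) + (1/6)*(-3)*(13 + 24))*(-22) = (1/(-26) + (1/6)*(-3)*37)*(-22) = (-1/26 - 37/2)*(-22) = -241/13*(-22) = 5302/13 ≈ 407.85)
V - 525 = 5302/13 - 525 = -1523/13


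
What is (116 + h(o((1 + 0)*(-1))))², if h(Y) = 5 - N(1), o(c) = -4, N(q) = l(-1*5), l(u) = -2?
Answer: 15129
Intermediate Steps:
N(q) = -2
h(Y) = 7 (h(Y) = 5 - 1*(-2) = 5 + 2 = 7)
(116 + h(o((1 + 0)*(-1))))² = (116 + 7)² = 123² = 15129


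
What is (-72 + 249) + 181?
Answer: 358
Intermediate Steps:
(-72 + 249) + 181 = 177 + 181 = 358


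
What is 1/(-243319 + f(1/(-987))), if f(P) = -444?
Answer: -1/243763 ≈ -4.1023e-6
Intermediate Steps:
1/(-243319 + f(1/(-987))) = 1/(-243319 - 444) = 1/(-243763) = -1/243763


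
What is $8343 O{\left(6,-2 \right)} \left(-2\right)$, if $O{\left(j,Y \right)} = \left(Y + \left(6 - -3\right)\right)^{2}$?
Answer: $-817614$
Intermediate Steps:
$O{\left(j,Y \right)} = \left(9 + Y\right)^{2}$ ($O{\left(j,Y \right)} = \left(Y + \left(6 + 3\right)\right)^{2} = \left(Y + 9\right)^{2} = \left(9 + Y\right)^{2}$)
$8343 O{\left(6,-2 \right)} \left(-2\right) = 8343 \left(9 - 2\right)^{2} \left(-2\right) = 8343 \cdot 7^{2} \left(-2\right) = 8343 \cdot 49 \left(-2\right) = 8343 \left(-98\right) = -817614$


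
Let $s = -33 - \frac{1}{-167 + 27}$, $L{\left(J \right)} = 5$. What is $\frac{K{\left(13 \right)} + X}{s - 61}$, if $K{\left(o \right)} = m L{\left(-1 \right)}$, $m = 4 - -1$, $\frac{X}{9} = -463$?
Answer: $\frac{579880}{13159} \approx 44.067$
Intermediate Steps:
$X = -4167$ ($X = 9 \left(-463\right) = -4167$)
$m = 5$ ($m = 4 + 1 = 5$)
$s = - \frac{4619}{140}$ ($s = -33 - \frac{1}{-140} = -33 - - \frac{1}{140} = -33 + \frac{1}{140} = - \frac{4619}{140} \approx -32.993$)
$K{\left(o \right)} = 25$ ($K{\left(o \right)} = 5 \cdot 5 = 25$)
$\frac{K{\left(13 \right)} + X}{s - 61} = \frac{25 - 4167}{- \frac{4619}{140} - 61} = - \frac{4142}{- \frac{13159}{140}} = \left(-4142\right) \left(- \frac{140}{13159}\right) = \frac{579880}{13159}$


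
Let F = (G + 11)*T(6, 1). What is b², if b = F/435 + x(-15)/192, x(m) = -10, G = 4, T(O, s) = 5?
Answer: 112225/7750656 ≈ 0.014479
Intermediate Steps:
F = 75 (F = (4 + 11)*5 = 15*5 = 75)
b = 335/2784 (b = 75/435 - 10/192 = 75*(1/435) - 10*1/192 = 5/29 - 5/96 = 335/2784 ≈ 0.12033)
b² = (335/2784)² = 112225/7750656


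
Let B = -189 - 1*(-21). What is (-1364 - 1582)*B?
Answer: 494928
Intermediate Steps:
B = -168 (B = -189 + 21 = -168)
(-1364 - 1582)*B = (-1364 - 1582)*(-168) = -2946*(-168) = 494928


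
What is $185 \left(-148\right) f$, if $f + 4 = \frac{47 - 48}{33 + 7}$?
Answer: $\frac{220409}{2} \approx 1.102 \cdot 10^{5}$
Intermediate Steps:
$f = - \frac{161}{40}$ ($f = -4 + \frac{47 - 48}{33 + 7} = -4 - \frac{1}{40} = - \frac{161}{40} \approx -4.025$)
$185 \left(-148\right) f = 185 \left(-148\right) \left(- \frac{161}{40}\right) = \left(-27380\right) \left(- \frac{161}{40}\right) = \frac{220409}{2}$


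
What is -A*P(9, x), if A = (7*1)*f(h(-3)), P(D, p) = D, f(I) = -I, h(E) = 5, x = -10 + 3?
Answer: 315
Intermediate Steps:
x = -7
A = -35 (A = (7*1)*(-1*5) = 7*(-5) = -35)
-A*P(9, x) = -(-35)*9 = -1*(-315) = 315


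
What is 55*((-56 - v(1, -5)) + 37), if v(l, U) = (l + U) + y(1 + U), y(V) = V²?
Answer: -1705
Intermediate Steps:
v(l, U) = U + l + (1 + U)² (v(l, U) = (l + U) + (1 + U)² = (U + l) + (1 + U)² = U + l + (1 + U)²)
55*((-56 - v(1, -5)) + 37) = 55*((-56 - (-5 + 1 + (1 - 5)²)) + 37) = 55*((-56 - (-5 + 1 + (-4)²)) + 37) = 55*((-56 - (-5 + 1 + 16)) + 37) = 55*((-56 - 1*12) + 37) = 55*((-56 - 12) + 37) = 55*(-68 + 37) = 55*(-31) = -1705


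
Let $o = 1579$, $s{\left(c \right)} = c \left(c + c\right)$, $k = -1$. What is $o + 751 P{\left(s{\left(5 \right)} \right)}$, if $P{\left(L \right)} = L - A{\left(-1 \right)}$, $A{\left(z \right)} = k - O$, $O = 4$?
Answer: $42884$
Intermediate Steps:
$s{\left(c \right)} = 2 c^{2}$ ($s{\left(c \right)} = c 2 c = 2 c^{2}$)
$A{\left(z \right)} = -5$ ($A{\left(z \right)} = -1 - 4 = -5$)
$P{\left(L \right)} = 5 + L$ ($P{\left(L \right)} = L - -5 = L + 5 = 5 + L$)
$o + 751 P{\left(s{\left(5 \right)} \right)} = 1579 + 751 \left(5 + 2 \cdot 5^{2}\right) = 1579 + 751 \left(5 + 2 \cdot 25\right) = 1579 + 751 \left(5 + 50\right) = 1579 + 751 \cdot 55 = 1579 + 41305 = 42884$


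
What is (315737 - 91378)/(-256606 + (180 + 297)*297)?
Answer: -224359/114937 ≈ -1.9520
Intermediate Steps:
(315737 - 91378)/(-256606 + (180 + 297)*297) = 224359/(-256606 + 477*297) = 224359/(-256606 + 141669) = 224359/(-114937) = 224359*(-1/114937) = -224359/114937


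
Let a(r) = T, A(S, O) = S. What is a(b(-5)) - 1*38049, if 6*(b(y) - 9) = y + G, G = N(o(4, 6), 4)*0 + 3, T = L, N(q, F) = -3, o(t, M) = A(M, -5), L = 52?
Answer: -37997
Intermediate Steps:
o(t, M) = M
T = 52
G = 3 (G = -3*0 + 3 = 0 + 3 = 3)
b(y) = 19/2 + y/6 (b(y) = 9 + (y + 3)/6 = 9 + (3 + y)/6 = 9 + (1/2 + y/6) = 19/2 + y/6)
a(r) = 52
a(b(-5)) - 1*38049 = 52 - 1*38049 = 52 - 38049 = -37997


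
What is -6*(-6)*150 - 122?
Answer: 5278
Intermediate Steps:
-6*(-6)*150 - 122 = 36*150 - 122 = 5400 - 122 = 5278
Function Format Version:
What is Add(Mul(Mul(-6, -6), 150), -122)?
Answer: 5278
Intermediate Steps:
Add(Mul(Mul(-6, -6), 150), -122) = Add(Mul(36, 150), -122) = Add(5400, -122) = 5278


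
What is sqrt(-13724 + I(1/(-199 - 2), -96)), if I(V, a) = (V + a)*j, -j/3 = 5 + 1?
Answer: I*sqrt(53849642)/67 ≈ 109.53*I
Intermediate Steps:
j = -18 (j = -3*(5 + 1) = -3*6 = -18)
I(V, a) = -18*V - 18*a (I(V, a) = (V + a)*(-18) = -18*V - 18*a)
sqrt(-13724 + I(1/(-199 - 2), -96)) = sqrt(-13724 + (-18/(-199 - 2) - 18*(-96))) = sqrt(-13724 + (-18/(-201) + 1728)) = sqrt(-13724 + (-18*(-1/201) + 1728)) = sqrt(-13724 + (6/67 + 1728)) = sqrt(-13724 + 115782/67) = sqrt(-803726/67) = I*sqrt(53849642)/67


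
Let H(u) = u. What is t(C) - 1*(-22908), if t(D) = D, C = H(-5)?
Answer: 22903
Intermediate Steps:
C = -5
t(C) - 1*(-22908) = -5 - 1*(-22908) = -5 + 22908 = 22903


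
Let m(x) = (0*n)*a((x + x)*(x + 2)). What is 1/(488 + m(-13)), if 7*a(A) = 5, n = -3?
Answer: 1/488 ≈ 0.0020492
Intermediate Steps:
a(A) = 5/7 (a(A) = (⅐)*5 = 5/7)
m(x) = 0 (m(x) = (0*(-3))*(5/7) = 0*(5/7) = 0)
1/(488 + m(-13)) = 1/(488 + 0) = 1/488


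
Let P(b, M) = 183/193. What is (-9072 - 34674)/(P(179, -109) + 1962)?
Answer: -2814326/126283 ≈ -22.286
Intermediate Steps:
P(b, M) = 183/193 (P(b, M) = 183*(1/193) = 183/193)
(-9072 - 34674)/(P(179, -109) + 1962) = (-9072 - 34674)/(183/193 + 1962) = -43746/378849/193 = -43746*193/378849 = -2814326/126283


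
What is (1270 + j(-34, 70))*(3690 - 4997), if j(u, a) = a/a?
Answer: -1661197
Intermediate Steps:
j(u, a) = 1
(1270 + j(-34, 70))*(3690 - 4997) = (1270 + 1)*(3690 - 4997) = 1271*(-1307) = -1661197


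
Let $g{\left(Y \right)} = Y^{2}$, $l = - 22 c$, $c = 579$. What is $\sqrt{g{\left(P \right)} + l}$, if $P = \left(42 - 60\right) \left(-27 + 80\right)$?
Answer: $\sqrt{897378} \approx 947.3$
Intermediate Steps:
$P = -954$ ($P = \left(-18\right) 53 = -954$)
$l = -12738$ ($l = \left(-22\right) 579 = -12738$)
$\sqrt{g{\left(P \right)} + l} = \sqrt{\left(-954\right)^{2} - 12738} = \sqrt{910116 - 12738} = \sqrt{897378}$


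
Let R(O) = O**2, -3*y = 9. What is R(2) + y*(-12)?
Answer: 40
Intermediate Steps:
y = -3 (y = -1/3*9 = -3)
R(2) + y*(-12) = 2**2 - 3*(-12) = 4 + 36 = 40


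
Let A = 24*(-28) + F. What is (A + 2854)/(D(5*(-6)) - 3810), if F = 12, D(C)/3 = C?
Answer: -1097/1950 ≈ -0.56256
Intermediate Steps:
D(C) = 3*C
A = -660 (A = 24*(-28) + 12 = -672 + 12 = -660)
(A + 2854)/(D(5*(-6)) - 3810) = (-660 + 2854)/(3*(5*(-6)) - 3810) = 2194/(3*(-30) - 3810) = 2194/(-90 - 3810) = 2194/(-3900) = 2194*(-1/3900) = -1097/1950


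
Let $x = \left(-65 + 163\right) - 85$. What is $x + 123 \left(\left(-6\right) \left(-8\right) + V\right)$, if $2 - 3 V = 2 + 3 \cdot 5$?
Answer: $5302$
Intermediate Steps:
$V = -5$ ($V = \frac{2}{3} - \frac{2 + 3 \cdot 5}{3} = \frac{2}{3} - \frac{2 + 15}{3} = \frac{2}{3} - \frac{17}{3} = -5$)
$x = 13$ ($x = 98 - 85 = 13$)
$x + 123 \left(\left(-6\right) \left(-8\right) + V\right) = 13 + 123 \left(\left(-6\right) \left(-8\right) - 5\right) = 13 + 123 \left(48 - 5\right) = 13 + 123 \cdot 43 = 13 + 5289 = 5302$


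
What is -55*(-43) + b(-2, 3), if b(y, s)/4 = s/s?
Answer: 2369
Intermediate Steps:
b(y, s) = 4 (b(y, s) = 4*(s/s) = 4*1 = 4)
-55*(-43) + b(-2, 3) = -55*(-43) + 4 = 2365 + 4 = 2369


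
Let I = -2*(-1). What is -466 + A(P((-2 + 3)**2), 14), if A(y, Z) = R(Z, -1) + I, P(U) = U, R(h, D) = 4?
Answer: -460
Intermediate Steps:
I = 2
A(y, Z) = 6 (A(y, Z) = 4 + 2 = 6)
-466 + A(P((-2 + 3)**2), 14) = -466 + 6 = -460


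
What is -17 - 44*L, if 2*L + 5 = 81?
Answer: -1689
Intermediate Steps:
L = 38 (L = -5/2 + (½)*81 = -5/2 + 81/2 = 38)
-17 - 44*L = -17 - 44*38 = -17 - 1672 = -1689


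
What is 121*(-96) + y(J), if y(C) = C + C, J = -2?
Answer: -11620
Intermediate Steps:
y(C) = 2*C
121*(-96) + y(J) = 121*(-96) + 2*(-2) = -11616 - 4 = -11620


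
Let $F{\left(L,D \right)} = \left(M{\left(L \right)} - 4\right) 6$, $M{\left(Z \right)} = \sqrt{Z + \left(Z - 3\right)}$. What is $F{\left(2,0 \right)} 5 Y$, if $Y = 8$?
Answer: $-720$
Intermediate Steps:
$M{\left(Z \right)} = \sqrt{-3 + 2 Z}$ ($M{\left(Z \right)} = \sqrt{Z + \left(-3 + Z\right)} = \sqrt{-3 + 2 Z}$)
$F{\left(L,D \right)} = -24 + 6 \sqrt{-3 + 2 L}$ ($F{\left(L,D \right)} = \left(\sqrt{-3 + 2 L} - 4\right) 6 = \left(-4 + \sqrt{-3 + 2 L}\right) 6 = -24 + 6 \sqrt{-3 + 2 L}$)
$F{\left(2,0 \right)} 5 Y = \left(-24 + 6 \sqrt{-3 + 2 \cdot 2}\right) 5 \cdot 8 = \left(-24 + 6 \sqrt{-3 + 4}\right) 5 \cdot 8 = \left(-24 + 6 \sqrt{1}\right) 5 \cdot 8 = \left(-24 + 6 \cdot 1\right) 5 \cdot 8 = \left(-24 + 6\right) 5 \cdot 8 = \left(-18\right) 5 \cdot 8 = \left(-90\right) 8 = -720$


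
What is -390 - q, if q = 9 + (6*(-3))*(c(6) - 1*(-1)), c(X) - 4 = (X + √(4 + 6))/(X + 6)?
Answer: -300 + 3*√10/2 ≈ -295.26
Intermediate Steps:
c(X) = 4 + (X + √10)/(6 + X) (c(X) = 4 + (X + √(4 + 6))/(X + 6) = 4 + (X + √10)/(6 + X))
q = -90 - 3*√10/2 (q = 9 + (6*(-3))*((24 + √10 + 5*6)/(6 + 6) - 1*(-1)) = 9 - 18*((24 + √10 + 30)/12 + 1) = 9 - 18*((54 + √10)/12 + 1) = 9 - 18*((9/2 + √10/12) + 1) = 9 - 18*(11/2 + √10/12) = 9 + (-99 - 3*√10/2) = -90 - 3*√10/2 ≈ -94.743)
-390 - q = -390 - (-90 - 3*√10/2) = -390 + (90 + 3*√10/2) = -300 + 3*√10/2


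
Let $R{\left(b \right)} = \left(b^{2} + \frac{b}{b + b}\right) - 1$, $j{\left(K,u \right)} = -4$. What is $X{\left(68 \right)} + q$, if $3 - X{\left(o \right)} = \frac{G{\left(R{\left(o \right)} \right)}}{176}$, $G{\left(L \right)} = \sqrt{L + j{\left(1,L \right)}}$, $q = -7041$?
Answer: $-7038 - \frac{\sqrt{18478}}{352} \approx -7038.4$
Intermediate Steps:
$R{\left(b \right)} = - \frac{1}{2} + b^{2}$ ($R{\left(b \right)} = \left(b^{2} + \frac{b}{2 b}\right) - 1 = \left(b^{2} + \frac{1}{2 b} b\right) - 1 = \left(b^{2} + \frac{1}{2}\right) - 1 = \left(\frac{1}{2} + b^{2}\right) - 1 = - \frac{1}{2} + b^{2}$)
$G{\left(L \right)} = \sqrt{-4 + L}$ ($G{\left(L \right)} = \sqrt{L - 4} = \sqrt{-4 + L}$)
$X{\left(o \right)} = 3 - \frac{\sqrt{- \frac{9}{2} + o^{2}}}{176}$ ($X{\left(o \right)} = 3 - \frac{\sqrt{-4 + \left(- \frac{1}{2} + o^{2}\right)}}{176} = 3 - \sqrt{- \frac{9}{2} + o^{2}} \cdot \frac{1}{176} = 3 - \frac{\sqrt{- \frac{9}{2} + o^{2}}}{176}$)
$X{\left(68 \right)} + q = \left(3 - \frac{\sqrt{-18 + 4 \cdot 68^{2}}}{352}\right) - 7041 = \left(3 - \frac{\sqrt{-18 + 4 \cdot 4624}}{352}\right) - 7041 = \left(3 - \frac{\sqrt{-18 + 18496}}{352}\right) - 7041 = \left(3 - \frac{\sqrt{18478}}{352}\right) - 7041 = -7038 - \frac{\sqrt{18478}}{352}$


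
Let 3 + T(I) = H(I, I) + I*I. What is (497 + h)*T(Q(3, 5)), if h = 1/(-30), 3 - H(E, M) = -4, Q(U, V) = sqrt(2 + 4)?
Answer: 14909/3 ≈ 4969.7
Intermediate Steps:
Q(U, V) = sqrt(6)
H(E, M) = 7 (H(E, M) = 3 - 1*(-4) = 3 + 4 = 7)
T(I) = 4 + I**2 (T(I) = -3 + (7 + I*I) = -3 + (7 + I**2) = 4 + I**2)
h = -1/30 ≈ -0.033333
(497 + h)*T(Q(3, 5)) = (497 - 1/30)*(4 + (sqrt(6))**2) = 14909*(4 + 6)/30 = (14909/30)*10 = 14909/3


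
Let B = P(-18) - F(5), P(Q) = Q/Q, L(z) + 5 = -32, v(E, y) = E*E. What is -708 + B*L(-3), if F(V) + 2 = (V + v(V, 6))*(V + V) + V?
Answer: 10466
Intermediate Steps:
v(E, y) = E²
L(z) = -37 (L(z) = -5 - 32 = -37)
F(V) = -2 + V + 2*V*(V + V²) (F(V) = -2 + ((V + V²)*(V + V) + V) = -2 + ((V + V²)*(2*V) + V) = -2 + (2*V*(V + V²) + V) = -2 + (V + 2*V*(V + V²)) = -2 + V + 2*V*(V + V²))
P(Q) = 1
B = -302 (B = 1 - (-2 + 5 + 2*5² + 2*5³) = 1 - (-2 + 5 + 2*25 + 2*125) = 1 - (-2 + 5 + 50 + 250) = 1 - 1*303 = 1 - 303 = -302)
-708 + B*L(-3) = -708 - 302*(-37) = -708 + 11174 = 10466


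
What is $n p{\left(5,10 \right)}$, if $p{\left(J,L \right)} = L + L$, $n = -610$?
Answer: $-12200$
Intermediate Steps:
$p{\left(J,L \right)} = 2 L$
$n p{\left(5,10 \right)} = - 610 \cdot 2 \cdot 10 = \left(-610\right) 20 = -12200$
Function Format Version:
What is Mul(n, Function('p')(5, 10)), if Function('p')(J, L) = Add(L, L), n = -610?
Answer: -12200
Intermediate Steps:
Function('p')(J, L) = Mul(2, L)
Mul(n, Function('p')(5, 10)) = Mul(-610, Mul(2, 10)) = Mul(-610, 20) = -12200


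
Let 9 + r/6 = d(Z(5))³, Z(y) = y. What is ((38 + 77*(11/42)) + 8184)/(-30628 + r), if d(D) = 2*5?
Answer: -49453/148092 ≈ -0.33393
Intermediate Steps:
d(D) = 10
r = 5946 (r = -54 + 6*10³ = -54 + 6*1000 = -54 + 6000 = 5946)
((38 + 77*(11/42)) + 8184)/(-30628 + r) = ((38 + 77*(11/42)) + 8184)/(-30628 + 5946) = ((38 + 77*(11*(1/42))) + 8184)/(-24682) = ((38 + 77*(11/42)) + 8184)*(-1/24682) = ((38 + 121/6) + 8184)*(-1/24682) = (349/6 + 8184)*(-1/24682) = (49453/6)*(-1/24682) = -49453/148092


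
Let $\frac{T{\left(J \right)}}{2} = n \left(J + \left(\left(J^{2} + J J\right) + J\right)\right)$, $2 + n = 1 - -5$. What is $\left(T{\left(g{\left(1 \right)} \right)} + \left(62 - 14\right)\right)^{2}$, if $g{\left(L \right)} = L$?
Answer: $6400$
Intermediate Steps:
$n = 4$ ($n = -2 + \left(1 - -5\right) = -2 + \left(1 + 5\right) = -2 + 6 = 4$)
$T{\left(J \right)} = 16 J + 16 J^{2}$ ($T{\left(J \right)} = 2 \cdot 4 \left(J + \left(\left(J^{2} + J J\right) + J\right)\right) = 2 \cdot 4 \left(J + \left(\left(J^{2} + J^{2}\right) + J\right)\right) = 2 \cdot 4 \left(J + \left(2 J^{2} + J\right)\right) = 2 \cdot 4 \left(J + \left(J + 2 J^{2}\right)\right) = 2 \cdot 4 \left(2 J + 2 J^{2}\right) = 2 \left(8 J + 8 J^{2}\right) = 16 J + 16 J^{2}$)
$\left(T{\left(g{\left(1 \right)} \right)} + \left(62 - 14\right)\right)^{2} = \left(16 \cdot 1 \left(1 + 1\right) + \left(62 - 14\right)\right)^{2} = \left(16 \cdot 1 \cdot 2 + 48\right)^{2} = \left(32 + 48\right)^{2} = 80^{2} = 6400$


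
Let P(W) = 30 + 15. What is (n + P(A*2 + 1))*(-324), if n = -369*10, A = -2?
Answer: 1180980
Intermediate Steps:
P(W) = 45
n = -3690
(n + P(A*2 + 1))*(-324) = (-3690 + 45)*(-324) = -3645*(-324) = 1180980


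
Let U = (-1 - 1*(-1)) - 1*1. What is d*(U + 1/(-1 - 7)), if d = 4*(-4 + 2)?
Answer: 9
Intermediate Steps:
d = -8 (d = 4*(-2) = -8)
U = -1 (U = (-1 + 1) - 1 = 0 - 1 = -1)
d*(U + 1/(-1 - 7)) = -8*(-1 + 1/(-1 - 7)) = -8*(-1 + 1/(-8)) = -8*(-1 - 1/8) = -8*(-9/8) = 9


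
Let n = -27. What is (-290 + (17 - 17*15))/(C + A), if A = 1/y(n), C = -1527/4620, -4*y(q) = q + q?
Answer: 21954240/10663 ≈ 2058.9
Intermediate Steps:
y(q) = -q/2 (y(q) = -(q + q)/4 = -q/2)
C = -509/1540 (C = -1527*1/4620 = -509/1540 ≈ -0.33052)
A = 2/27 (A = 1/(-1/2*(-27)) = 1/(27/2) = 2/27 ≈ 0.074074)
(-290 + (17 - 17*15))/(C + A) = (-290 + (17 - 17*15))/(-509/1540 + 2/27) = (-290 + (17 - 255))/(-10663/41580) = (-290 - 238)*(-41580/10663) = -528*(-41580/10663) = 21954240/10663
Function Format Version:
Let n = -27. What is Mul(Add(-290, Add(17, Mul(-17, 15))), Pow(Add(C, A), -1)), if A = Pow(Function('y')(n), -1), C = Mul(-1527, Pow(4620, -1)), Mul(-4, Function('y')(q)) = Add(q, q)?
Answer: Rational(21954240, 10663) ≈ 2058.9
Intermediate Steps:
Function('y')(q) = Mul(Rational(-1, 2), q) (Function('y')(q) = Mul(Rational(-1, 4), Add(q, q)) = Mul(Rational(-1, 4), Mul(2, q)) = Mul(Rational(-1, 2), q))
C = Rational(-509, 1540) (C = Mul(-1527, Rational(1, 4620)) = Rational(-509, 1540) ≈ -0.33052)
A = Rational(2, 27) (A = Pow(Mul(Rational(-1, 2), -27), -1) = Pow(Rational(27, 2), -1) = Rational(2, 27) ≈ 0.074074)
Mul(Add(-290, Add(17, Mul(-17, 15))), Pow(Add(C, A), -1)) = Mul(Add(-290, Add(17, Mul(-17, 15))), Pow(Add(Rational(-509, 1540), Rational(2, 27)), -1)) = Mul(Add(-290, Add(17, -255)), Pow(Rational(-10663, 41580), -1)) = Mul(Add(-290, -238), Rational(-41580, 10663)) = Mul(-528, Rational(-41580, 10663)) = Rational(21954240, 10663)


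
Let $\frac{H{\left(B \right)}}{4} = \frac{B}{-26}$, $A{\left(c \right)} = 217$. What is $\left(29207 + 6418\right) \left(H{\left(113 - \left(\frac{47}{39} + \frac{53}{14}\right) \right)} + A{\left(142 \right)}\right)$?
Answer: $\frac{8445025000}{1183} \approx 7.1386 \cdot 10^{6}$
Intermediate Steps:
$H{\left(B \right)} = - \frac{2 B}{13}$ ($H{\left(B \right)} = 4 \frac{B}{-26} = 4 B \left(- \frac{1}{26}\right) = 4 \left(- \frac{B}{26}\right) = - \frac{2 B}{13}$)
$\left(29207 + 6418\right) \left(H{\left(113 - \left(\frac{47}{39} + \frac{53}{14}\right) \right)} + A{\left(142 \right)}\right) = \left(29207 + 6418\right) \left(- \frac{2 \left(113 - \left(\frac{47}{39} + \frac{53}{14}\right)\right)}{13} + 217\right) = 35625 \left(- \frac{2 \left(113 - \frac{2725}{546}\right)}{13} + 217\right) = 35625 \left(\left(- \frac{2}{13}\right) \frac{58973}{546} + 217\right) = 35625 \left(- \frac{58973}{3549} + 217\right) = 35625 \cdot \frac{711160}{3549} = \frac{8445025000}{1183}$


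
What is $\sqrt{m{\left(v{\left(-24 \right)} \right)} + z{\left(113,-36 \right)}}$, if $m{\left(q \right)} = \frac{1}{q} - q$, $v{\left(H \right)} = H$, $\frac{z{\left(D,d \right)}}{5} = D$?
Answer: $\frac{\sqrt{84810}}{12} \approx 24.268$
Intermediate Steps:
$z{\left(D,d \right)} = 5 D$
$\sqrt{m{\left(v{\left(-24 \right)} \right)} + z{\left(113,-36 \right)}} = \sqrt{\left(\frac{1}{-24} - -24\right) + 5 \cdot 113} = \sqrt{\left(- \frac{1}{24} + 24\right) + 565} = \sqrt{\frac{575}{24} + 565} = \sqrt{\frac{14135}{24}} = \frac{\sqrt{84810}}{12}$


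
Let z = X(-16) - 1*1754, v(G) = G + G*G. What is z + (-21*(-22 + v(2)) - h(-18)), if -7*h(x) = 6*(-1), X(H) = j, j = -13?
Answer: -10023/7 ≈ -1431.9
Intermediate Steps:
v(G) = G + G**2
X(H) = -13
h(x) = 6/7 (h(x) = -6*(-1)/7 = -1/7*(-6) = 6/7)
z = -1767 (z = -13 - 1*1754 = -13 - 1754 = -1767)
z + (-21*(-22 + v(2)) - h(-18)) = -1767 + (-21*(-22 + 2*(1 + 2)) - 1*6/7) = -1767 + (-21*(-22 + 2*3) - 6/7) = -1767 + (-21*(-22 + 6) - 6/7) = -1767 + (-21*(-16) - 6/7) = -1767 + (336 - 6/7) = -1767 + 2346/7 = -10023/7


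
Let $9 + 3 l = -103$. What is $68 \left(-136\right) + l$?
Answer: $- \frac{27856}{3} \approx -9285.3$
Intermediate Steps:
$l = - \frac{112}{3}$ ($l = -3 + \frac{1}{3} \left(-103\right) = -3 - \frac{103}{3} = - \frac{112}{3} \approx -37.333$)
$68 \left(-136\right) + l = 68 \left(-136\right) - \frac{112}{3} = -9248 - \frac{112}{3} = - \frac{27856}{3}$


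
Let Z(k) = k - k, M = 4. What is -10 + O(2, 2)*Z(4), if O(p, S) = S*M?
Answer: -10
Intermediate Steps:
O(p, S) = 4*S (O(p, S) = S*4 = 4*S)
Z(k) = 0
-10 + O(2, 2)*Z(4) = -10 + (4*2)*0 = -10 + 8*0 = -10 + 0 = -10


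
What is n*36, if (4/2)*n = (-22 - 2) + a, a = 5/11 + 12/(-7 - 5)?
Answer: -4860/11 ≈ -441.82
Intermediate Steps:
a = -6/11 (a = 5*(1/11) + 12/(-12) = 5/11 + 12*(-1/12) = 5/11 - 1 = -6/11 ≈ -0.54545)
n = -135/11 (n = ((-22 - 2) - 6/11)/2 = (-24 - 6/11)/2 = (½)*(-270/11) = -135/11 ≈ -12.273)
n*36 = -135/11*36 = -4860/11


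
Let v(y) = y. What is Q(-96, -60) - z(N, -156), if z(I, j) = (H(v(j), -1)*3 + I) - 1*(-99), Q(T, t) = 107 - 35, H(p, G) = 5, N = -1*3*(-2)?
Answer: -48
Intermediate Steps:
N = 6 (N = -3*(-2) = 6)
Q(T, t) = 72
z(I, j) = 114 + I (z(I, j) = (5*3 + I) - 1*(-99) = (15 + I) + 99 = 114 + I)
Q(-96, -60) - z(N, -156) = 72 - (114 + 6) = 72 - 1*120 = 72 - 120 = -48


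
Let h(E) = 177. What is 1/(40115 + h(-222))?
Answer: 1/40292 ≈ 2.4819e-5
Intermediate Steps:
1/(40115 + h(-222)) = 1/(40115 + 177) = 1/40292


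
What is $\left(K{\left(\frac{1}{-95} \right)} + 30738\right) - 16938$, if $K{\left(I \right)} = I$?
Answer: $\frac{1310999}{95} \approx 13800.0$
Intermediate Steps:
$\left(K{\left(\frac{1}{-95} \right)} + 30738\right) - 16938 = \left(\frac{1}{-95} + 30738\right) - 16938 = \left(- \frac{1}{95} + 30738\right) - 16938 = \frac{2920109}{95} - 16938 = \frac{1310999}{95}$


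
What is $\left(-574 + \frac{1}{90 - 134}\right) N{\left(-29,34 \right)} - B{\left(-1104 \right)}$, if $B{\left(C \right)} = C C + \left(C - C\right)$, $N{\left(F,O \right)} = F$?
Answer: $- \frac{52895451}{44} \approx -1.2022 \cdot 10^{6}$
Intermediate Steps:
$B{\left(C \right)} = C^{2}$ ($B{\left(C \right)} = C^{2} + 0 = C^{2}$)
$\left(-574 + \frac{1}{90 - 134}\right) N{\left(-29,34 \right)} - B{\left(-1104 \right)} = \left(-574 + \frac{1}{90 - 134}\right) \left(-29\right) - \left(-1104\right)^{2} = \left(-574 + \frac{1}{-44}\right) \left(-29\right) - 1218816 = \left(-574 - \frac{1}{44}\right) \left(-29\right) - 1218816 = \left(- \frac{25257}{44}\right) \left(-29\right) - 1218816 = \frac{732453}{44} - 1218816 = - \frac{52895451}{44}$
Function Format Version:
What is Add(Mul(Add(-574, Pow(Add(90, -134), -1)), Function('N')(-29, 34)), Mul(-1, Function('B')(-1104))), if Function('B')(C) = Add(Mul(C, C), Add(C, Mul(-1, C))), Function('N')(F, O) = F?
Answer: Rational(-52895451, 44) ≈ -1.2022e+6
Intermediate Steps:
Function('B')(C) = Pow(C, 2) (Function('B')(C) = Add(Pow(C, 2), 0) = Pow(C, 2))
Add(Mul(Add(-574, Pow(Add(90, -134), -1)), Function('N')(-29, 34)), Mul(-1, Function('B')(-1104))) = Add(Mul(Add(-574, Pow(Add(90, -134), -1)), -29), Mul(-1, Pow(-1104, 2))) = Add(Mul(Add(-574, Pow(-44, -1)), -29), Mul(-1, 1218816)) = Add(Mul(Add(-574, Rational(-1, 44)), -29), -1218816) = Add(Mul(Rational(-25257, 44), -29), -1218816) = Add(Rational(732453, 44), -1218816) = Rational(-52895451, 44)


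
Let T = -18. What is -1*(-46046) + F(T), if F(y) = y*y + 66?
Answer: 46436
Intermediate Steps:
F(y) = 66 + y**2 (F(y) = y**2 + 66 = 66 + y**2)
-1*(-46046) + F(T) = -1*(-46046) + (66 + (-18)**2) = 46046 + (66 + 324) = 46046 + 390 = 46436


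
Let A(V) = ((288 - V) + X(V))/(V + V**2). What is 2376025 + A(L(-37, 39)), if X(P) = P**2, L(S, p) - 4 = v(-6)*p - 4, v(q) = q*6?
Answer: 130009014728/54717 ≈ 2.3760e+6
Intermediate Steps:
v(q) = 6*q
L(S, p) = -36*p (L(S, p) = 4 + ((6*(-6))*p - 4) = 4 + (-36*p - 4) = 4 + (-4 - 36*p) = -36*p)
A(V) = (288 + V**2 - V)/(V + V**2) (A(V) = ((288 - V) + V**2)/(V + V**2) = (288 + V**2 - V)/(V + V**2))
2376025 + A(L(-37, 39)) = 2376025 + (288 + (-36*39)**2 - (-36)*39)/(((-36*39))*(1 - 36*39)) = 2376025 + (288 + (-1404)**2 - 1*(-1404))/((-1404)*(1 - 1404)) = 2376025 - 1/1404*(288 + 1971216 + 1404)/(-1403) = 2376025 - 1/1404*(-1/1403)*1972908 = 2376025 + 54803/54717 = 130009014728/54717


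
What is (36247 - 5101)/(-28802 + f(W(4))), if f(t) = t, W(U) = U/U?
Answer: -31146/28801 ≈ -1.0814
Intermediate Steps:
W(U) = 1
(36247 - 5101)/(-28802 + f(W(4))) = (36247 - 5101)/(-28802 + 1) = 31146/(-28801) = 31146*(-1/28801) = -31146/28801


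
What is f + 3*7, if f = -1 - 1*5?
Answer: 15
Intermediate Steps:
f = -6 (f = -1 - 5 = -6)
f + 3*7 = -6 + 3*7 = -6 + 21 = 15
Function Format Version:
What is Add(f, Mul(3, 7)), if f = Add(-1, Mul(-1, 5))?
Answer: 15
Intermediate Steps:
f = -6 (f = Add(-1, -5) = -6)
Add(f, Mul(3, 7)) = Add(-6, Mul(3, 7)) = Add(-6, 21) = 15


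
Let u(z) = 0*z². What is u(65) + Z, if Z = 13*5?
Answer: 65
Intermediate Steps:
u(z) = 0
Z = 65
u(65) + Z = 0 + 65 = 65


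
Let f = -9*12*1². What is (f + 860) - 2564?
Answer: -1812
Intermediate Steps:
f = -108 (f = -108*1 = -108)
(f + 860) - 2564 = (-108 + 860) - 2564 = 752 - 2564 = -1812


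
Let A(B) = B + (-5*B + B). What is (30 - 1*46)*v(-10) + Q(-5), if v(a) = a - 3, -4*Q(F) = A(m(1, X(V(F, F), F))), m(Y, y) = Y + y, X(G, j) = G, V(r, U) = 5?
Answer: 425/2 ≈ 212.50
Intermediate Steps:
A(B) = -3*B (A(B) = B - 4*B = -3*B)
Q(F) = 9/2 (Q(F) = -(-3)*(1 + 5)/4 = -(-3)*6/4 = -¼*(-18) = 9/2)
v(a) = -3 + a
(30 - 1*46)*v(-10) + Q(-5) = (30 - 1*46)*(-3 - 10) + 9/2 = (30 - 46)*(-13) + 9/2 = -16*(-13) + 9/2 = 208 + 9/2 = 425/2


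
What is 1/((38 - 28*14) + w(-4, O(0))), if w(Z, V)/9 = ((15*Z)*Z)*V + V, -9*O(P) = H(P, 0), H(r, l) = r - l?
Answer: -1/354 ≈ -0.0028249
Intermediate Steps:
O(P) = -P/9 (O(P) = -(P - 1*0)/9 = -(P + 0)/9 = -P/9)
w(Z, V) = 9*V + 135*V*Z² (w(Z, V) = 9*(((15*Z)*Z)*V + V) = 9*((15*Z²)*V + V) = 9*(15*V*Z² + V) = 9*(V + 15*V*Z²) = 9*V + 135*V*Z²)
1/((38 - 28*14) + w(-4, O(0))) = 1/((38 - 28*14) + 9*(-⅑*0)*(1 + 15*(-4)²)) = 1/((38 - 392) + 9*0*(1 + 15*16)) = 1/(-354 + 9*0*(1 + 240)) = 1/(-354 + 9*0*241) = 1/(-354 + 0) = 1/(-354) = -1/354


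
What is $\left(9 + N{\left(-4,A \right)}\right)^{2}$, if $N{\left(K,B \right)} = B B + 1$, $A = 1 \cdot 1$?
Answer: $121$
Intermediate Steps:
$A = 1$
$N{\left(K,B \right)} = 1 + B^{2}$ ($N{\left(K,B \right)} = B^{2} + 1 = 1 + B^{2}$)
$\left(9 + N{\left(-4,A \right)}\right)^{2} = \left(9 + \left(1 + 1^{2}\right)\right)^{2} = \left(9 + \left(1 + 1\right)\right)^{2} = \left(9 + 2\right)^{2} = 11^{2} = 121$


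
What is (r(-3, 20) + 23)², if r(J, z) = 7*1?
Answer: 900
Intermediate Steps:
r(J, z) = 7
(r(-3, 20) + 23)² = (7 + 23)² = 30² = 900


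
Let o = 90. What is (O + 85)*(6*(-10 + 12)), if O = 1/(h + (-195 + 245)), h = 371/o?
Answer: 4969500/4871 ≈ 1020.2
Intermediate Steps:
h = 371/90 ≈ 4.1222
O = 90/4871 (O = 1/(371/90 + (-195 + 245)) = 1/(371/90 + 50) = 1/(4871/90) = 90/4871 ≈ 0.018477)
(O + 85)*(6*(-10 + 12)) = (90/4871 + 85)*(6*(-10 + 12)) = 414125*(6*2)/4871 = (414125/4871)*12 = 4969500/4871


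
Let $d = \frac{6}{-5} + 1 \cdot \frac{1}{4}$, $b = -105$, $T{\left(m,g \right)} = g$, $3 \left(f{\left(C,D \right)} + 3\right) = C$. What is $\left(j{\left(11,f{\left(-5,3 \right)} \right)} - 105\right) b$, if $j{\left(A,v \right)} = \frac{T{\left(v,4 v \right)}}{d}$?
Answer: $\frac{170275}{19} \approx 8961.8$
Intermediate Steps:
$f{\left(C,D \right)} = -3 + \frac{C}{3}$
$d = - \frac{19}{20}$ ($d = 6 \left(- \frac{1}{5}\right) + 1 \cdot \frac{1}{4} = - \frac{6}{5} + \frac{1}{4} = - \frac{19}{20} \approx -0.95$)
$j{\left(A,v \right)} = - \frac{80 v}{19}$ ($j{\left(A,v \right)} = \frac{4 v}{- \frac{19}{20}} = 4 v \left(- \frac{20}{19}\right) = - \frac{80 v}{19}$)
$\left(j{\left(11,f{\left(-5,3 \right)} \right)} - 105\right) b = \left(- \frac{80 \left(-3 + \frac{1}{3} \left(-5\right)\right)}{19} - 105\right) \left(-105\right) = \left(- \frac{80 \left(-3 - \frac{5}{3}\right)}{19} - 105\right) \left(-105\right) = \left(\left(- \frac{80}{19}\right) \left(- \frac{14}{3}\right) - 105\right) \left(-105\right) = \left(\frac{1120}{57} - 105\right) \left(-105\right) = \left(- \frac{4865}{57}\right) \left(-105\right) = \frac{170275}{19}$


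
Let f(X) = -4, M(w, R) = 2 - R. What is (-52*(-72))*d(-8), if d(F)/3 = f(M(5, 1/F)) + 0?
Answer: -44928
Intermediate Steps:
d(F) = -12 (d(F) = 3*(-4 + 0) = 3*(-4) = -12)
(-52*(-72))*d(-8) = -52*(-72)*(-12) = 3744*(-12) = -44928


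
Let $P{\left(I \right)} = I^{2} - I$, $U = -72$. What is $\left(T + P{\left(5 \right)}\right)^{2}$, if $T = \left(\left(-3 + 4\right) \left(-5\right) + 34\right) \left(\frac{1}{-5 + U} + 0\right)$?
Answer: $\frac{2283121}{5929} \approx 385.08$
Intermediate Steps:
$T = - \frac{29}{77}$ ($T = \left(\left(-3 + 4\right) \left(-5\right) + 34\right) \left(\frac{1}{-5 - 72} + 0\right) = \left(1 \left(-5\right) + 34\right) \left(\frac{1}{-77} + 0\right) = \left(-5 + 34\right) \left(- \frac{1}{77} + 0\right) = 29 \left(- \frac{1}{77}\right) = - \frac{29}{77} \approx -0.37662$)
$\left(T + P{\left(5 \right)}\right)^{2} = \left(- \frac{29}{77} + 5 \left(-1 + 5\right)\right)^{2} = \left(- \frac{29}{77} + 5 \cdot 4\right)^{2} = \left(- \frac{29}{77} + 20\right)^{2} = \left(\frac{1511}{77}\right)^{2} = \frac{2283121}{5929}$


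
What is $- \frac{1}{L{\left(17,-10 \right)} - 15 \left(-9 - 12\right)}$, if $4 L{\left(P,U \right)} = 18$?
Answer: $- \frac{2}{639} \approx -0.0031299$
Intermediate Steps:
$L{\left(P,U \right)} = \frac{9}{2}$ ($L{\left(P,U \right)} = \frac{1}{4} \cdot 18 = \frac{9}{2}$)
$- \frac{1}{L{\left(17,-10 \right)} - 15 \left(-9 - 12\right)} = - \frac{1}{\frac{9}{2} - 15 \left(-9 - 12\right)} = - \frac{1}{\frac{9}{2} - -315} = - \frac{1}{\frac{9}{2} + 315} = - \frac{1}{\frac{639}{2}} = \left(-1\right) \frac{2}{639} = - \frac{2}{639}$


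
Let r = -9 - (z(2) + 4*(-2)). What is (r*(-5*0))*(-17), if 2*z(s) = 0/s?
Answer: 0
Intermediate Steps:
z(s) = 0 (z(s) = (0/s)/2 = (½)*0 = 0)
r = -1 (r = -9 - (0 + 4*(-2)) = -9 - (0 - 8) = -9 - 1*(-8) = -9 + 8 = -1)
(r*(-5*0))*(-17) = -(-5)*0*(-17) = -1*0*(-17) = 0*(-17) = 0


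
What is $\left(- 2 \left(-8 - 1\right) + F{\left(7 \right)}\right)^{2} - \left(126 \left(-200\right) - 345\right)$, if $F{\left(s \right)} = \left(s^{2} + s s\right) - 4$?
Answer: $38089$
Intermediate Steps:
$F{\left(s \right)} = -4 + 2 s^{2}$ ($F{\left(s \right)} = \left(s^{2} + s^{2}\right) - 4 = 2 s^{2} - 4 = -4 + 2 s^{2}$)
$\left(- 2 \left(-8 - 1\right) + F{\left(7 \right)}\right)^{2} - \left(126 \left(-200\right) - 345\right) = \left(- 2 \left(-8 - 1\right) - \left(4 - 2 \cdot 7^{2}\right)\right)^{2} - \left(126 \left(-200\right) - 345\right) = \left(\left(-2\right) \left(-9\right) + \left(-4 + 2 \cdot 49\right)\right)^{2} - \left(-25200 - 345\right) = \left(18 + \left(-4 + 98\right)\right)^{2} - -25545 = \left(18 + 94\right)^{2} + 25545 = 112^{2} + 25545 = 12544 + 25545 = 38089$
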